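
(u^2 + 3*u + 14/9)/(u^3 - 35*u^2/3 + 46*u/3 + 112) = (u + 2/3)/(u^2 - 14*u + 48)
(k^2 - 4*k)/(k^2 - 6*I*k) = (k - 4)/(k - 6*I)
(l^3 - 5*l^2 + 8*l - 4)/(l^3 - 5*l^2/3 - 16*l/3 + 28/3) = 3*(l - 1)/(3*l + 7)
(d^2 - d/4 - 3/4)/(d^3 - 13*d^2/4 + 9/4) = 1/(d - 3)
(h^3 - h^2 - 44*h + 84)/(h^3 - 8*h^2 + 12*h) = (h + 7)/h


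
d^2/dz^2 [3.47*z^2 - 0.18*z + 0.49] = 6.94000000000000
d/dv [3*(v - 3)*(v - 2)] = 6*v - 15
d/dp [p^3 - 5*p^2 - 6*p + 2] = 3*p^2 - 10*p - 6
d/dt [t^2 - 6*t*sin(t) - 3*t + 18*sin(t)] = -6*t*cos(t) + 2*t - 6*sin(t) + 18*cos(t) - 3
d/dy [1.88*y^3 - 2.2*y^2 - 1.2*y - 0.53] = 5.64*y^2 - 4.4*y - 1.2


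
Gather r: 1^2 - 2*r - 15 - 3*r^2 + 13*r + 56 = -3*r^2 + 11*r + 42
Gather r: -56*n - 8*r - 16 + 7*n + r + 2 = -49*n - 7*r - 14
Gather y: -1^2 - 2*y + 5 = 4 - 2*y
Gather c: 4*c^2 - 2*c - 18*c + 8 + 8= 4*c^2 - 20*c + 16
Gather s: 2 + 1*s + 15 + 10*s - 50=11*s - 33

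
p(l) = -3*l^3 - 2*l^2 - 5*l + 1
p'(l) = -9*l^2 - 4*l - 5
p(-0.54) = 3.59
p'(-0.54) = -5.46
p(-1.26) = 10.13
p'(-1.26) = -14.25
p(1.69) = -27.64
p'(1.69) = -37.46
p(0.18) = 0.02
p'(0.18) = -6.01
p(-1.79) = 20.75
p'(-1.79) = -26.68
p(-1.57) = 15.53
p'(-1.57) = -20.90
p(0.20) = -0.10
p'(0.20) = -6.16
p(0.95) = -8.13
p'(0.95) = -16.92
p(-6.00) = 607.00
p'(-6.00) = -305.00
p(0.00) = 1.00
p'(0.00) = -5.00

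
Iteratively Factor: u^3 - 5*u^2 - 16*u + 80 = (u - 5)*(u^2 - 16) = (u - 5)*(u - 4)*(u + 4)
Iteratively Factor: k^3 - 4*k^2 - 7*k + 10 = (k - 5)*(k^2 + k - 2) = (k - 5)*(k - 1)*(k + 2)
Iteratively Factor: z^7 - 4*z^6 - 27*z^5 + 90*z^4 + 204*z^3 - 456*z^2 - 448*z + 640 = (z - 2)*(z^6 - 2*z^5 - 31*z^4 + 28*z^3 + 260*z^2 + 64*z - 320) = (z - 5)*(z - 2)*(z^5 + 3*z^4 - 16*z^3 - 52*z^2 + 64) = (z - 5)*(z - 2)*(z + 2)*(z^4 + z^3 - 18*z^2 - 16*z + 32) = (z - 5)*(z - 2)*(z + 2)*(z + 4)*(z^3 - 3*z^2 - 6*z + 8) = (z - 5)*(z - 2)*(z - 1)*(z + 2)*(z + 4)*(z^2 - 2*z - 8) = (z - 5)*(z - 4)*(z - 2)*(z - 1)*(z + 2)*(z + 4)*(z + 2)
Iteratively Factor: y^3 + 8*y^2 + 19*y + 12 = (y + 4)*(y^2 + 4*y + 3) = (y + 1)*(y + 4)*(y + 3)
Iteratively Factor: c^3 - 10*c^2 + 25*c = (c)*(c^2 - 10*c + 25) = c*(c - 5)*(c - 5)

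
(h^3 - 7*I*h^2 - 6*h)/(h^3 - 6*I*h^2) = (h - I)/h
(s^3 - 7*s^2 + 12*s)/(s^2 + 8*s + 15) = s*(s^2 - 7*s + 12)/(s^2 + 8*s + 15)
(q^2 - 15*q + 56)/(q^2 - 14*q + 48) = (q - 7)/(q - 6)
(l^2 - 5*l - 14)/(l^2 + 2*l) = (l - 7)/l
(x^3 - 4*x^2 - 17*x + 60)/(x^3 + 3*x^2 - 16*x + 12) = (x^3 - 4*x^2 - 17*x + 60)/(x^3 + 3*x^2 - 16*x + 12)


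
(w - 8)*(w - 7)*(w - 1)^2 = w^4 - 17*w^3 + 87*w^2 - 127*w + 56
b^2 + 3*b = b*(b + 3)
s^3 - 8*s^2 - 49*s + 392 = (s - 8)*(s - 7)*(s + 7)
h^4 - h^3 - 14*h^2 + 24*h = h*(h - 3)*(h - 2)*(h + 4)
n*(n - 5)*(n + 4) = n^3 - n^2 - 20*n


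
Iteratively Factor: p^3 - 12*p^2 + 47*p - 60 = (p - 4)*(p^2 - 8*p + 15) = (p - 5)*(p - 4)*(p - 3)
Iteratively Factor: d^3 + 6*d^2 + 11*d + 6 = (d + 1)*(d^2 + 5*d + 6) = (d + 1)*(d + 3)*(d + 2)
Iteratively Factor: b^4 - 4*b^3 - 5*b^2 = (b)*(b^3 - 4*b^2 - 5*b) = b*(b + 1)*(b^2 - 5*b) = b^2*(b + 1)*(b - 5)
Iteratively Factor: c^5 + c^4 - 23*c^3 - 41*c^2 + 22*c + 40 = (c - 5)*(c^4 + 6*c^3 + 7*c^2 - 6*c - 8) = (c - 5)*(c + 2)*(c^3 + 4*c^2 - c - 4) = (c - 5)*(c + 2)*(c + 4)*(c^2 - 1) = (c - 5)*(c - 1)*(c + 2)*(c + 4)*(c + 1)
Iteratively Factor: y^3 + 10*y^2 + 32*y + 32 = (y + 4)*(y^2 + 6*y + 8) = (y + 2)*(y + 4)*(y + 4)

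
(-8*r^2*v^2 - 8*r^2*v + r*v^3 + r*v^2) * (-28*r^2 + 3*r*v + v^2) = 224*r^4*v^2 + 224*r^4*v - 52*r^3*v^3 - 52*r^3*v^2 - 5*r^2*v^4 - 5*r^2*v^3 + r*v^5 + r*v^4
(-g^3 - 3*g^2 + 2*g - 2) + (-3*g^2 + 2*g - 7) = -g^3 - 6*g^2 + 4*g - 9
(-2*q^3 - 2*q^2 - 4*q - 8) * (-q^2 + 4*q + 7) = 2*q^5 - 6*q^4 - 18*q^3 - 22*q^2 - 60*q - 56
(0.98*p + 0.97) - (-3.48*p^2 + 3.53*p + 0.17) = 3.48*p^2 - 2.55*p + 0.8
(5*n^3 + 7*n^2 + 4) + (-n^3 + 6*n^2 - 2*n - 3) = 4*n^3 + 13*n^2 - 2*n + 1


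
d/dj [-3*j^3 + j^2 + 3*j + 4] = -9*j^2 + 2*j + 3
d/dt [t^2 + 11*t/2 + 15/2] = 2*t + 11/2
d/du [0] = 0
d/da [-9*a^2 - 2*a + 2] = -18*a - 2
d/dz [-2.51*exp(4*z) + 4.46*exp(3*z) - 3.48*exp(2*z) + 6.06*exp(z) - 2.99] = (-10.04*exp(3*z) + 13.38*exp(2*z) - 6.96*exp(z) + 6.06)*exp(z)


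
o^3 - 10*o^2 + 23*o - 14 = (o - 7)*(o - 2)*(o - 1)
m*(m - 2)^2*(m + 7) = m^4 + 3*m^3 - 24*m^2 + 28*m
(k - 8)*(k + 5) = k^2 - 3*k - 40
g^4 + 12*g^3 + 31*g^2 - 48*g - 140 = (g - 2)*(g + 2)*(g + 5)*(g + 7)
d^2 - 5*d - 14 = (d - 7)*(d + 2)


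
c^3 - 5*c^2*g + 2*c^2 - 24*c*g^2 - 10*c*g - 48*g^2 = (c + 2)*(c - 8*g)*(c + 3*g)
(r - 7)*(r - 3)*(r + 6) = r^3 - 4*r^2 - 39*r + 126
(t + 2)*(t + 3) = t^2 + 5*t + 6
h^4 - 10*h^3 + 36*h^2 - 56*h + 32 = (h - 4)*(h - 2)^3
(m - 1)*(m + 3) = m^2 + 2*m - 3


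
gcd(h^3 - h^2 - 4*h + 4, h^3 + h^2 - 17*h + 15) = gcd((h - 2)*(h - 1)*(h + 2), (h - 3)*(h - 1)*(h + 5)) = h - 1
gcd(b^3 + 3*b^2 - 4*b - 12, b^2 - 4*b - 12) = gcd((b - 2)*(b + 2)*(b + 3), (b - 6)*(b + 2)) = b + 2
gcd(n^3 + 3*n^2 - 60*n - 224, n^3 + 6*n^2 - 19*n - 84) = n + 7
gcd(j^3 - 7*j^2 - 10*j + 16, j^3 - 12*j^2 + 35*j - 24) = j^2 - 9*j + 8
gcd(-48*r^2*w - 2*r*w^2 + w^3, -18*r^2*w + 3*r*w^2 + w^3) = 6*r*w + w^2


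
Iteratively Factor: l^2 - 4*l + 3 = (l - 3)*(l - 1)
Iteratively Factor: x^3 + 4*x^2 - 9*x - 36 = (x - 3)*(x^2 + 7*x + 12) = (x - 3)*(x + 3)*(x + 4)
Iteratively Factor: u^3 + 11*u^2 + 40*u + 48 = (u + 4)*(u^2 + 7*u + 12) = (u + 3)*(u + 4)*(u + 4)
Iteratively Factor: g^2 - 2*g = (g)*(g - 2)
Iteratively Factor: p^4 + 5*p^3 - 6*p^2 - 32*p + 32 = (p - 1)*(p^3 + 6*p^2 - 32) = (p - 1)*(p + 4)*(p^2 + 2*p - 8) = (p - 2)*(p - 1)*(p + 4)*(p + 4)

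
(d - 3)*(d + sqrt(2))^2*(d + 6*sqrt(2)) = d^4 - 3*d^3 + 8*sqrt(2)*d^3 - 24*sqrt(2)*d^2 + 26*d^2 - 78*d + 12*sqrt(2)*d - 36*sqrt(2)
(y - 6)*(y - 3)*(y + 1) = y^3 - 8*y^2 + 9*y + 18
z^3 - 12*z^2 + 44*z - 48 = (z - 6)*(z - 4)*(z - 2)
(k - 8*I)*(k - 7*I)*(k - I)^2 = k^4 - 17*I*k^3 - 87*k^2 + 127*I*k + 56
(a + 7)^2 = a^2 + 14*a + 49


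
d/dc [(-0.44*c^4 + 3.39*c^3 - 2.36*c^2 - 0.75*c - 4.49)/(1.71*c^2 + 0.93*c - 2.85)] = (-1.5048*c^5 + 4.5693*c^4 + 11.3214*c^3 - 29.8968*c^2 + 28.8078*c + 6.3132)/(2.9241*c^4 + 3.1806*c^3 - 8.8821*c^2 - 5.301*c + 8.1225)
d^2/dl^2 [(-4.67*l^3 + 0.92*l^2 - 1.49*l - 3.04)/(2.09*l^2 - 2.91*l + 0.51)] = (5.6843418860808e-14*l^4 - 70.96279*l^3 - 43.97343*l^2 + 113.175*l - 48.94941)/(9.129329*l^6 - 38.133513*l^5 + 59.77818*l^4 - 43.252785*l^3 + 14.58702*l^2 - 2.270673*l + 0.132651)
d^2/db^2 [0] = 0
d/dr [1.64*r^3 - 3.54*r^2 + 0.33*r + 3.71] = 4.92*r^2 - 7.08*r + 0.33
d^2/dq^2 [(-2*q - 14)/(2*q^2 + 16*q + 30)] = 2*(-4*(q + 4)^2*(q + 7) + 3*(q + 5)*(q^2 + 8*q + 15))/(q^2 + 8*q + 15)^3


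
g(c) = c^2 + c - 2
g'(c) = 2*c + 1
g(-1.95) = -0.15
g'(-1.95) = -2.90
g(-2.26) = 0.85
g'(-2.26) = -3.52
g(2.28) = 5.48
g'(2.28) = 5.56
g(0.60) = -1.04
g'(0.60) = 2.20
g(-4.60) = 14.56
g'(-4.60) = -8.20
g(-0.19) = -2.15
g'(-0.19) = 0.62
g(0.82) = -0.51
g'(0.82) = 2.64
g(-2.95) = 3.75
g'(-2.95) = -4.90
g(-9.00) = 70.00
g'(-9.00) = -17.00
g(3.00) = 10.00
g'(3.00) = 7.00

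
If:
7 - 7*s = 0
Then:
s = 1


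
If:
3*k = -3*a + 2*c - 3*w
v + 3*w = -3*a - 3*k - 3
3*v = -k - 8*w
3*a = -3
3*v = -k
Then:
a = -1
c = -3/2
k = 0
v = 0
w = 0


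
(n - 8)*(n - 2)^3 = n^4 - 14*n^3 + 60*n^2 - 104*n + 64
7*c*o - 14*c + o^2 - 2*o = (7*c + o)*(o - 2)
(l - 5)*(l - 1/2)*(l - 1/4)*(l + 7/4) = l^4 - 4*l^3 - 99*l^2/16 + 197*l/32 - 35/32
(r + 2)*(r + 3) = r^2 + 5*r + 6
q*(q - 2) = q^2 - 2*q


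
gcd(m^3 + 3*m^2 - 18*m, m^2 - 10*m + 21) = m - 3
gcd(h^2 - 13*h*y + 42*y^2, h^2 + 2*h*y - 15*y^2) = 1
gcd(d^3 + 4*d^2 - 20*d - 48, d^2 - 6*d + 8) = d - 4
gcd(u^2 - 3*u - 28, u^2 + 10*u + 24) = u + 4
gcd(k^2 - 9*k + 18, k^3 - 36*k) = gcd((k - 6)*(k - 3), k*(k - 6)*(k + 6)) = k - 6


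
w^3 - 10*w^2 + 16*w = w*(w - 8)*(w - 2)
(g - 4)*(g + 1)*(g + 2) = g^3 - g^2 - 10*g - 8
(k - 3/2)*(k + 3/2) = k^2 - 9/4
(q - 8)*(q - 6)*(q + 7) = q^3 - 7*q^2 - 50*q + 336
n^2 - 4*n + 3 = (n - 3)*(n - 1)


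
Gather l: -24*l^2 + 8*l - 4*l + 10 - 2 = -24*l^2 + 4*l + 8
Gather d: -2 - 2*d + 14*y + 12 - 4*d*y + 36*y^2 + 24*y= d*(-4*y - 2) + 36*y^2 + 38*y + 10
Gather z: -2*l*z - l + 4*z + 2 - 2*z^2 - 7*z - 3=-l - 2*z^2 + z*(-2*l - 3) - 1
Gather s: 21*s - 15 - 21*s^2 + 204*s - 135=-21*s^2 + 225*s - 150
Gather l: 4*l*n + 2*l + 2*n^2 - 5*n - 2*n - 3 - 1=l*(4*n + 2) + 2*n^2 - 7*n - 4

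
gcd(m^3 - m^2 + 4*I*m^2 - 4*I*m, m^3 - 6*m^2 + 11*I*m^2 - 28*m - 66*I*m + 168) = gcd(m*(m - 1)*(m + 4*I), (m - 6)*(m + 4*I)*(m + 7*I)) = m + 4*I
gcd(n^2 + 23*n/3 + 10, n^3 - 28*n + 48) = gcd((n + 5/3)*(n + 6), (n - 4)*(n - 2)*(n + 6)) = n + 6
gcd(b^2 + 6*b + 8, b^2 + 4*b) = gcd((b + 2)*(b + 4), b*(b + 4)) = b + 4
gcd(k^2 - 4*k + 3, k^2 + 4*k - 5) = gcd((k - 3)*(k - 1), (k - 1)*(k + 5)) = k - 1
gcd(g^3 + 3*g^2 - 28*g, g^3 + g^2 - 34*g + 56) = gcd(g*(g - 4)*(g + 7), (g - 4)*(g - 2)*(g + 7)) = g^2 + 3*g - 28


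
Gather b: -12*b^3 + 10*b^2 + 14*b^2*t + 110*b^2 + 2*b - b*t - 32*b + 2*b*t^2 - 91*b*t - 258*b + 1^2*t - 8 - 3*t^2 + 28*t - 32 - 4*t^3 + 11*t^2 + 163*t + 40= -12*b^3 + b^2*(14*t + 120) + b*(2*t^2 - 92*t - 288) - 4*t^3 + 8*t^2 + 192*t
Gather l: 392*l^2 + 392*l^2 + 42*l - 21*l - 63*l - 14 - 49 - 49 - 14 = 784*l^2 - 42*l - 126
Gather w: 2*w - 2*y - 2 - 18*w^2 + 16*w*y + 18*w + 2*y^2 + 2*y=-18*w^2 + w*(16*y + 20) + 2*y^2 - 2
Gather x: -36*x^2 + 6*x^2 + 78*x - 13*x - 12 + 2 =-30*x^2 + 65*x - 10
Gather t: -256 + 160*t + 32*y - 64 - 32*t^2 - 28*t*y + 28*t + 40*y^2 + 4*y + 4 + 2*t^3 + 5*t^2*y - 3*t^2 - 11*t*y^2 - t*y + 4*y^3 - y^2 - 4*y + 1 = 2*t^3 + t^2*(5*y - 35) + t*(-11*y^2 - 29*y + 188) + 4*y^3 + 39*y^2 + 32*y - 315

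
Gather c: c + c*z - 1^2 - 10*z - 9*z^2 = c*(z + 1) - 9*z^2 - 10*z - 1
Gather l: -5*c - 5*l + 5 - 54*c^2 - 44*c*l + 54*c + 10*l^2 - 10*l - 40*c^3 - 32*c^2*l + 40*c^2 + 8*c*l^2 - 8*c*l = -40*c^3 - 14*c^2 + 49*c + l^2*(8*c + 10) + l*(-32*c^2 - 52*c - 15) + 5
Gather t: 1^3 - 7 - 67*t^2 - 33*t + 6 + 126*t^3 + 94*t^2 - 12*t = 126*t^3 + 27*t^2 - 45*t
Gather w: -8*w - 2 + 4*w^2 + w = 4*w^2 - 7*w - 2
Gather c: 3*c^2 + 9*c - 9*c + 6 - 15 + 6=3*c^2 - 3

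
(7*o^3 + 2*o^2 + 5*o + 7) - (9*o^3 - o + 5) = -2*o^3 + 2*o^2 + 6*o + 2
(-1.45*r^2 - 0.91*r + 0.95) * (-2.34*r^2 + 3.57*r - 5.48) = 3.393*r^4 - 3.0471*r^3 + 2.4743*r^2 + 8.3783*r - 5.206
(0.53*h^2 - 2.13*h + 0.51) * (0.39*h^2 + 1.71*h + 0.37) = 0.2067*h^4 + 0.0756*h^3 - 3.2473*h^2 + 0.0840000000000001*h + 0.1887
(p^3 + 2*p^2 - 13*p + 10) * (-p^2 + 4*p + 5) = -p^5 + 2*p^4 + 26*p^3 - 52*p^2 - 25*p + 50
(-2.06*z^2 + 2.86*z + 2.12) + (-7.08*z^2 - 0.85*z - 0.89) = -9.14*z^2 + 2.01*z + 1.23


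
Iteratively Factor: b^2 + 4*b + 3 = (b + 1)*(b + 3)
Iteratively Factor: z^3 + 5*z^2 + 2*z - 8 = (z + 2)*(z^2 + 3*z - 4) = (z - 1)*(z + 2)*(z + 4)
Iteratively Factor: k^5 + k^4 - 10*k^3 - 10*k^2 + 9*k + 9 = (k - 3)*(k^4 + 4*k^3 + 2*k^2 - 4*k - 3) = (k - 3)*(k + 3)*(k^3 + k^2 - k - 1) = (k - 3)*(k + 1)*(k + 3)*(k^2 - 1) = (k - 3)*(k - 1)*(k + 1)*(k + 3)*(k + 1)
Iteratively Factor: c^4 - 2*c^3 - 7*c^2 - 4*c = (c + 1)*(c^3 - 3*c^2 - 4*c) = (c - 4)*(c + 1)*(c^2 + c) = c*(c - 4)*(c + 1)*(c + 1)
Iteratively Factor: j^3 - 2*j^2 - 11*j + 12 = (j - 4)*(j^2 + 2*j - 3) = (j - 4)*(j + 3)*(j - 1)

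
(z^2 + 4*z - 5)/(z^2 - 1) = (z + 5)/(z + 1)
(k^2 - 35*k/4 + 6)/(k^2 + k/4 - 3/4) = (k - 8)/(k + 1)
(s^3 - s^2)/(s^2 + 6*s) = s*(s - 1)/(s + 6)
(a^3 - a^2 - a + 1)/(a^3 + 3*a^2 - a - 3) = (a - 1)/(a + 3)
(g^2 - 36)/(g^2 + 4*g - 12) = (g - 6)/(g - 2)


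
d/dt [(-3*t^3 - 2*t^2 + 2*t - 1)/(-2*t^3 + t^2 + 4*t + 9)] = (-7*t^4 - 16*t^3 - 97*t^2 - 34*t + 22)/(4*t^6 - 4*t^5 - 15*t^4 - 28*t^3 + 34*t^2 + 72*t + 81)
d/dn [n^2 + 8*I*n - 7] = 2*n + 8*I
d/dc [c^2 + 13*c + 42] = 2*c + 13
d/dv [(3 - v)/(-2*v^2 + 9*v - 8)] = (2*v^2 - 9*v - (v - 3)*(4*v - 9) + 8)/(2*v^2 - 9*v + 8)^2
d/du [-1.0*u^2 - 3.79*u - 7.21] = -2.0*u - 3.79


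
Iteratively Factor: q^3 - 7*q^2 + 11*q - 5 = (q - 1)*(q^2 - 6*q + 5) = (q - 5)*(q - 1)*(q - 1)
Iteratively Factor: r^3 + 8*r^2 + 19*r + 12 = (r + 1)*(r^2 + 7*r + 12) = (r + 1)*(r + 3)*(r + 4)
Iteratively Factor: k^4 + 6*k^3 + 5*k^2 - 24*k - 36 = (k + 3)*(k^3 + 3*k^2 - 4*k - 12) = (k + 3)^2*(k^2 - 4) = (k - 2)*(k + 3)^2*(k + 2)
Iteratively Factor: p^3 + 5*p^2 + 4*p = (p + 4)*(p^2 + p) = p*(p + 4)*(p + 1)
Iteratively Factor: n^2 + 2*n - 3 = (n - 1)*(n + 3)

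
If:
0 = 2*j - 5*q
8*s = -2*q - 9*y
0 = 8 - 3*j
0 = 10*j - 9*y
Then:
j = 8/3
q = 16/15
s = -18/5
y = 80/27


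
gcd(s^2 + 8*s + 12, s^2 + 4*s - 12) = s + 6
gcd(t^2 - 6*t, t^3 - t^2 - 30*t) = t^2 - 6*t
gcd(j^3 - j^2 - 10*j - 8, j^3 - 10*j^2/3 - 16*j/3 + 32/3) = j^2 - 2*j - 8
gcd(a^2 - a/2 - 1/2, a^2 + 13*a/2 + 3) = a + 1/2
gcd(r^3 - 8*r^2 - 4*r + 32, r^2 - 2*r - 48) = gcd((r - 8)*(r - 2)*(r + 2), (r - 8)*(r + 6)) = r - 8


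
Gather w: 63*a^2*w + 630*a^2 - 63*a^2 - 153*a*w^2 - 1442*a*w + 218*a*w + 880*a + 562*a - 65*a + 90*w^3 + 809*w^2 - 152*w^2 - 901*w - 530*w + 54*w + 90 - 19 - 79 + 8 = 567*a^2 + 1377*a + 90*w^3 + w^2*(657 - 153*a) + w*(63*a^2 - 1224*a - 1377)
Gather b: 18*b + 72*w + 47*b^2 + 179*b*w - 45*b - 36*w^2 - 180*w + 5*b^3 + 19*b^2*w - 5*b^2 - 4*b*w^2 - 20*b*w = 5*b^3 + b^2*(19*w + 42) + b*(-4*w^2 + 159*w - 27) - 36*w^2 - 108*w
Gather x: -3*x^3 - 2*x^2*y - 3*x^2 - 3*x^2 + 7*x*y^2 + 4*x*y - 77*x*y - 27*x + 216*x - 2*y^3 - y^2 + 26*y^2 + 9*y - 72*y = -3*x^3 + x^2*(-2*y - 6) + x*(7*y^2 - 73*y + 189) - 2*y^3 + 25*y^2 - 63*y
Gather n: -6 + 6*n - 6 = 6*n - 12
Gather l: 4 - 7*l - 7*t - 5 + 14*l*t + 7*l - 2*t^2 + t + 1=14*l*t - 2*t^2 - 6*t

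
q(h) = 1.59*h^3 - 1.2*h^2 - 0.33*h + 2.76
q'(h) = 4.77*h^2 - 2.4*h - 0.33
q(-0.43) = 2.55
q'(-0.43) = 1.58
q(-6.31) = -442.41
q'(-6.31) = 204.74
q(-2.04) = -15.06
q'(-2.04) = 24.42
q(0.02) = 2.75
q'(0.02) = -0.38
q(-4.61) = -177.00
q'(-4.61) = 112.11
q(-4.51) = -166.02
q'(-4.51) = 107.52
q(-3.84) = -103.70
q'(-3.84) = 79.22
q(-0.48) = 2.47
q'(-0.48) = 1.92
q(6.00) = 301.02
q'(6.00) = 156.99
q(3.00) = 33.90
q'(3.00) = 35.40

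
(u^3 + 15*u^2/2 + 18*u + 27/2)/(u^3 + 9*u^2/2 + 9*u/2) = (u + 3)/u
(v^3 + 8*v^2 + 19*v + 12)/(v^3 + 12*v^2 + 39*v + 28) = (v + 3)/(v + 7)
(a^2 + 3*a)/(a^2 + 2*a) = (a + 3)/(a + 2)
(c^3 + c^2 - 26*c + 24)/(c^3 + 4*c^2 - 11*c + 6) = (c - 4)/(c - 1)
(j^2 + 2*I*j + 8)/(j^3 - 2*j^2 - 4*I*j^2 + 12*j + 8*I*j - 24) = (j^2 + 2*I*j + 8)/(j^3 + j^2*(-2 - 4*I) + j*(12 + 8*I) - 24)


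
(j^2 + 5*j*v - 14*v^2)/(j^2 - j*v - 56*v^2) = (-j + 2*v)/(-j + 8*v)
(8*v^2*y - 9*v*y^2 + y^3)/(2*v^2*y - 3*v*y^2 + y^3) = (-8*v + y)/(-2*v + y)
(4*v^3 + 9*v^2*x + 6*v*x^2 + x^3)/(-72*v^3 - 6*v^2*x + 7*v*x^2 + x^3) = (v^2 + 2*v*x + x^2)/(-18*v^2 + 3*v*x + x^2)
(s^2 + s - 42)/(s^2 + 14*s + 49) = (s - 6)/(s + 7)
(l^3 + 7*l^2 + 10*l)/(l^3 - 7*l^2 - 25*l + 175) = l*(l + 2)/(l^2 - 12*l + 35)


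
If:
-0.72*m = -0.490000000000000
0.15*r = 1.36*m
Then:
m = 0.68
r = 6.17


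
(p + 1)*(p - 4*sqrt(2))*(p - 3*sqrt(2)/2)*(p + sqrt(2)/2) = p^4 - 5*sqrt(2)*p^3 + p^3 - 5*sqrt(2)*p^2 + 13*p^2/2 + 13*p/2 + 6*sqrt(2)*p + 6*sqrt(2)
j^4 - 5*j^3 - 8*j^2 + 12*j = j*(j - 6)*(j - 1)*(j + 2)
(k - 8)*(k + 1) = k^2 - 7*k - 8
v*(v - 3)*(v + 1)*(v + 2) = v^4 - 7*v^2 - 6*v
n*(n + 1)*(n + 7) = n^3 + 8*n^2 + 7*n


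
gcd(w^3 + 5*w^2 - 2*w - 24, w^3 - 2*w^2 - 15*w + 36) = w + 4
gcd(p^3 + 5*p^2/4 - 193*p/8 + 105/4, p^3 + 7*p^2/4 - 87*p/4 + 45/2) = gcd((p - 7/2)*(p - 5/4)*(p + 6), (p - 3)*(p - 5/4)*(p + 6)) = p^2 + 19*p/4 - 15/2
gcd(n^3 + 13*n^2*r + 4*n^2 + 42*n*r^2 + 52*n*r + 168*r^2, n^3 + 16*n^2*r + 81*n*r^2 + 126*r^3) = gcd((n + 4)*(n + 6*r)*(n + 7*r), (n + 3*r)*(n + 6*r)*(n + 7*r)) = n^2 + 13*n*r + 42*r^2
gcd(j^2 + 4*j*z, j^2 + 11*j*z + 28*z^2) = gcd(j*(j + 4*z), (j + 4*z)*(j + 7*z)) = j + 4*z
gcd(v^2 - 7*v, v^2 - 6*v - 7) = v - 7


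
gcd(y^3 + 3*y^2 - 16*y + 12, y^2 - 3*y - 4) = 1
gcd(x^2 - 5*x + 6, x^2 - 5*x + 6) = x^2 - 5*x + 6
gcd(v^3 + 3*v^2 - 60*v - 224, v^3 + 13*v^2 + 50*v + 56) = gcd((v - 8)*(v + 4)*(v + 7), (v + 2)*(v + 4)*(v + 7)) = v^2 + 11*v + 28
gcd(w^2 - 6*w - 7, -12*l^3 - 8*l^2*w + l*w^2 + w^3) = 1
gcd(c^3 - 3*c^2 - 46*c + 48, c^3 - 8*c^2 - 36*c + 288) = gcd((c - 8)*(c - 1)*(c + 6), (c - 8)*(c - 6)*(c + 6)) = c^2 - 2*c - 48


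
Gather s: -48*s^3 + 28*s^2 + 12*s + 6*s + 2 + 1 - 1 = -48*s^3 + 28*s^2 + 18*s + 2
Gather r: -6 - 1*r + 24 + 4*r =3*r + 18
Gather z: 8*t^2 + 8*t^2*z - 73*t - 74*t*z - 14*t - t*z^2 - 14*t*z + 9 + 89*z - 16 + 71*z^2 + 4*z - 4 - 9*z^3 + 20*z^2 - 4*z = 8*t^2 - 87*t - 9*z^3 + z^2*(91 - t) + z*(8*t^2 - 88*t + 89) - 11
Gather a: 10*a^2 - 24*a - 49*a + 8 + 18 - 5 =10*a^2 - 73*a + 21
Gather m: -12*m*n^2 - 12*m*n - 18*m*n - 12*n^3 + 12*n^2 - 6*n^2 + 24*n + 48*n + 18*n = m*(-12*n^2 - 30*n) - 12*n^3 + 6*n^2 + 90*n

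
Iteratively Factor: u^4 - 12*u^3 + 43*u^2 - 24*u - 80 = (u + 1)*(u^3 - 13*u^2 + 56*u - 80) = (u - 4)*(u + 1)*(u^2 - 9*u + 20) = (u - 5)*(u - 4)*(u + 1)*(u - 4)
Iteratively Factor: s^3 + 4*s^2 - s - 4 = (s + 1)*(s^2 + 3*s - 4) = (s - 1)*(s + 1)*(s + 4)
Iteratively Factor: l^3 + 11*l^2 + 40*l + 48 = (l + 4)*(l^2 + 7*l + 12) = (l + 4)^2*(l + 3)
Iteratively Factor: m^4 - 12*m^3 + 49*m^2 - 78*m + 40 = (m - 2)*(m^3 - 10*m^2 + 29*m - 20) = (m - 4)*(m - 2)*(m^2 - 6*m + 5) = (m - 4)*(m - 2)*(m - 1)*(m - 5)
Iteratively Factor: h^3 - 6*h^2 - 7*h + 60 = (h + 3)*(h^2 - 9*h + 20) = (h - 4)*(h + 3)*(h - 5)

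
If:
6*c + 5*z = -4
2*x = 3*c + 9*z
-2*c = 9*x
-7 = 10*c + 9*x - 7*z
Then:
No Solution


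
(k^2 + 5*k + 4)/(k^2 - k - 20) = (k + 1)/(k - 5)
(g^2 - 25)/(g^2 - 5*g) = (g + 5)/g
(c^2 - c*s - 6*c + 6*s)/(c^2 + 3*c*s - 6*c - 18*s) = (c - s)/(c + 3*s)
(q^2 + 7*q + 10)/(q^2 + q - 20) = (q + 2)/(q - 4)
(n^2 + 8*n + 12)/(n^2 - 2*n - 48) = (n + 2)/(n - 8)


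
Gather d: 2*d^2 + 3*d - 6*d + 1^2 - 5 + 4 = 2*d^2 - 3*d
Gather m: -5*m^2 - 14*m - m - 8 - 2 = -5*m^2 - 15*m - 10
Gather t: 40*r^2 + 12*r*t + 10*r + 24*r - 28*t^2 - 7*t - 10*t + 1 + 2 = 40*r^2 + 34*r - 28*t^2 + t*(12*r - 17) + 3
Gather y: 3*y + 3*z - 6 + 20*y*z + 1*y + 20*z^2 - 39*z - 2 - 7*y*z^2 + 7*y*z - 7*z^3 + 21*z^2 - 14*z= y*(-7*z^2 + 27*z + 4) - 7*z^3 + 41*z^2 - 50*z - 8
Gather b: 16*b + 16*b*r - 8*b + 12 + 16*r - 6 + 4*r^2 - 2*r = b*(16*r + 8) + 4*r^2 + 14*r + 6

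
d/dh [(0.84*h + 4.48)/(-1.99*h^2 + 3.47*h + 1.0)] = (1.6716*h^2 + 17.8304*h - 14.7056)/(3.9601*h^4 - 13.8106*h^3 + 8.0609*h^2 + 6.94*h + 1.0)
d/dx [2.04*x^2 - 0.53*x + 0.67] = 4.08*x - 0.53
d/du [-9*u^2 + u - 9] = 1 - 18*u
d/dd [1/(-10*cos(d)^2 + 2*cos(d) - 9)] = 2*(1 - 10*cos(d))*sin(d)/(10*cos(d)^2 - 2*cos(d) + 9)^2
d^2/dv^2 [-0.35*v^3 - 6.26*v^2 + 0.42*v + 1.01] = -2.1*v - 12.52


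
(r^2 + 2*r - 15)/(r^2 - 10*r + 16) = (r^2 + 2*r - 15)/(r^2 - 10*r + 16)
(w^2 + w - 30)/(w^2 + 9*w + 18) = (w - 5)/(w + 3)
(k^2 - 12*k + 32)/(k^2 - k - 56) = (k - 4)/(k + 7)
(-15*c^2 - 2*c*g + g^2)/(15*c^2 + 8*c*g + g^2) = (-5*c + g)/(5*c + g)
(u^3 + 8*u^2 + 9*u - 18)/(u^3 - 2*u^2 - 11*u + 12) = (u + 6)/(u - 4)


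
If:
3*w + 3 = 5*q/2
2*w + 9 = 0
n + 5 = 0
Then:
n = -5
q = -21/5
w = -9/2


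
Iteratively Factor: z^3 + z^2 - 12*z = (z)*(z^2 + z - 12) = z*(z - 3)*(z + 4)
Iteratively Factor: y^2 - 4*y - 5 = (y - 5)*(y + 1)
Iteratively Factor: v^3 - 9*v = (v)*(v^2 - 9) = v*(v - 3)*(v + 3)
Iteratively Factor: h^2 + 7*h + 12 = (h + 4)*(h + 3)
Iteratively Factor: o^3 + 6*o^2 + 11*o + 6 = (o + 1)*(o^2 + 5*o + 6) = (o + 1)*(o + 3)*(o + 2)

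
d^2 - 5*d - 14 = (d - 7)*(d + 2)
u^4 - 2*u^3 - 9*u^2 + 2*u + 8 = (u - 4)*(u - 1)*(u + 1)*(u + 2)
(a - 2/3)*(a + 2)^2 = a^3 + 10*a^2/3 + 4*a/3 - 8/3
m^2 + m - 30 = (m - 5)*(m + 6)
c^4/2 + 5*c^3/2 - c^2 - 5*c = c*(c/2 + sqrt(2)/2)*(c + 5)*(c - sqrt(2))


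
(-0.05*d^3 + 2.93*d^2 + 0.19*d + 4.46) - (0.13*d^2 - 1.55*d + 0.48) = -0.05*d^3 + 2.8*d^2 + 1.74*d + 3.98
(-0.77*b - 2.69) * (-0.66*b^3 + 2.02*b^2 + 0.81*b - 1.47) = 0.5082*b^4 + 0.22*b^3 - 6.0575*b^2 - 1.047*b + 3.9543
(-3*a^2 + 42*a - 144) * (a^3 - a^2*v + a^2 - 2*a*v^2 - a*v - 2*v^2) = -3*a^5 + 3*a^4*v + 39*a^4 + 6*a^3*v^2 - 39*a^3*v - 102*a^3 - 78*a^2*v^2 + 102*a^2*v - 144*a^2 + 204*a*v^2 + 144*a*v + 288*v^2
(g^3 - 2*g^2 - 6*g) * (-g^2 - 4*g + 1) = -g^5 - 2*g^4 + 15*g^3 + 22*g^2 - 6*g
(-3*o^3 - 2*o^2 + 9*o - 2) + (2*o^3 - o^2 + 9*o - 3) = -o^3 - 3*o^2 + 18*o - 5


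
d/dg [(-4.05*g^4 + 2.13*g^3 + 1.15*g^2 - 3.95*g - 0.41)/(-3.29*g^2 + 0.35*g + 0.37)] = (26.649*g^5 - 11.2602*g^4 - 4.503*g^3 - 10.2287*g^2 - 1.8468*g - 1.318)/(10.8241*g^4 - 2.303*g^3 - 2.3121*g^2 + 0.259*g + 0.1369)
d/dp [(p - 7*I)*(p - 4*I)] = 2*p - 11*I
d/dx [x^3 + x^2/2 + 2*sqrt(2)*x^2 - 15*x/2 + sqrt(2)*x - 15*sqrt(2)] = 3*x^2 + x + 4*sqrt(2)*x - 15/2 + sqrt(2)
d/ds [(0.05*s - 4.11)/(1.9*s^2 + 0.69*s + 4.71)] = (-0.095*s^2 + 15.618*s + 3.0714)/(3.61*s^4 + 2.622*s^3 + 18.3741*s^2 + 6.4998*s + 22.1841)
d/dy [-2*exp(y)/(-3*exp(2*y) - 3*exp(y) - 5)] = (10 - 6*exp(2*y))*exp(y)/(9*exp(4*y) + 18*exp(3*y) + 39*exp(2*y) + 30*exp(y) + 25)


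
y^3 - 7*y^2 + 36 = (y - 6)*(y - 3)*(y + 2)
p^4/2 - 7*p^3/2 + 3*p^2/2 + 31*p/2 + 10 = (p/2 + 1/2)*(p - 5)*(p - 4)*(p + 1)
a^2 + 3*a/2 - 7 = (a - 2)*(a + 7/2)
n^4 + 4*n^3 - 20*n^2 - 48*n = n*(n - 4)*(n + 2)*(n + 6)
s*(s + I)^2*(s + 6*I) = s^4 + 8*I*s^3 - 13*s^2 - 6*I*s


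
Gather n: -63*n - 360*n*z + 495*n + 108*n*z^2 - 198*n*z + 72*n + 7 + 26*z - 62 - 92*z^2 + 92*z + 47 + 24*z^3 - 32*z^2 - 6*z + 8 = n*(108*z^2 - 558*z + 504) + 24*z^3 - 124*z^2 + 112*z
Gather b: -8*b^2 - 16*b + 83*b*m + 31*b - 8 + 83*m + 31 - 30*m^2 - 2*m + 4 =-8*b^2 + b*(83*m + 15) - 30*m^2 + 81*m + 27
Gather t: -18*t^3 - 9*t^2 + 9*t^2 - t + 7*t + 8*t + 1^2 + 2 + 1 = -18*t^3 + 14*t + 4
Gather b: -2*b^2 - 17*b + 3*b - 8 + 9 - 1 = -2*b^2 - 14*b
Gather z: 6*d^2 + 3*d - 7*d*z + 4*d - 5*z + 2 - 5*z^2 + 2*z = 6*d^2 + 7*d - 5*z^2 + z*(-7*d - 3) + 2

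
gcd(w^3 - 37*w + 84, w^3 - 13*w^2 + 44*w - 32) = w - 4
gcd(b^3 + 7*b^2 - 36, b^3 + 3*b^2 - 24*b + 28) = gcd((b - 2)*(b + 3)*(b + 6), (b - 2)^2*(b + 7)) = b - 2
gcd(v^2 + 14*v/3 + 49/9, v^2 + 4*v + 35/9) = v + 7/3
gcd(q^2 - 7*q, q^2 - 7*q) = q^2 - 7*q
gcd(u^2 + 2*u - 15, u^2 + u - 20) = u + 5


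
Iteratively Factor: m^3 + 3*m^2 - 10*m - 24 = (m + 2)*(m^2 + m - 12) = (m + 2)*(m + 4)*(m - 3)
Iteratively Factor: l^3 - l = (l - 1)*(l^2 + l) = l*(l - 1)*(l + 1)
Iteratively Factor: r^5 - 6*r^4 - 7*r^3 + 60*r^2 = (r)*(r^4 - 6*r^3 - 7*r^2 + 60*r) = r*(r - 5)*(r^3 - r^2 - 12*r) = r*(r - 5)*(r + 3)*(r^2 - 4*r) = r^2*(r - 5)*(r + 3)*(r - 4)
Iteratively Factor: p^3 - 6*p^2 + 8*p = (p - 2)*(p^2 - 4*p) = (p - 4)*(p - 2)*(p)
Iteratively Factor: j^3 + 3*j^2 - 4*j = (j - 1)*(j^2 + 4*j) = (j - 1)*(j + 4)*(j)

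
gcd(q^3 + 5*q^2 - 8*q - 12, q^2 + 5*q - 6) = q + 6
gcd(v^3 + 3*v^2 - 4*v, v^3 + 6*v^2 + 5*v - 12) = v^2 + 3*v - 4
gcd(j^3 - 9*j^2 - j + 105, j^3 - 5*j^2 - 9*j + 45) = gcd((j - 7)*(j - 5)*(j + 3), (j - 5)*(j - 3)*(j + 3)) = j^2 - 2*j - 15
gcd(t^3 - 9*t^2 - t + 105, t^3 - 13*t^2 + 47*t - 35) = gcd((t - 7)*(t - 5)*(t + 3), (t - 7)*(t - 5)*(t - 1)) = t^2 - 12*t + 35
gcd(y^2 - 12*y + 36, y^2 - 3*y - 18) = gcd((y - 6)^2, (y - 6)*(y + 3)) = y - 6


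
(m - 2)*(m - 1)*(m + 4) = m^3 + m^2 - 10*m + 8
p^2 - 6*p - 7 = (p - 7)*(p + 1)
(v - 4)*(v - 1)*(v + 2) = v^3 - 3*v^2 - 6*v + 8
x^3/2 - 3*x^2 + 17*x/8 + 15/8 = (x/2 + 1/4)*(x - 5)*(x - 3/2)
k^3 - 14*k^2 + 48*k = k*(k - 8)*(k - 6)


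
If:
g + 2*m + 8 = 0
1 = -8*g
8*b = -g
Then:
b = 1/64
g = -1/8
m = -63/16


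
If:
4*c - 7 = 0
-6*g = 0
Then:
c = 7/4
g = 0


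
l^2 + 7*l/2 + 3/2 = (l + 1/2)*(l + 3)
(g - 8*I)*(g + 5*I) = g^2 - 3*I*g + 40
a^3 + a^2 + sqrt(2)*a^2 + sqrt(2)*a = a*(a + 1)*(a + sqrt(2))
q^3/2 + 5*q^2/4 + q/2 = q*(q/2 + 1)*(q + 1/2)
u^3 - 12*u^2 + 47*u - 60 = (u - 5)*(u - 4)*(u - 3)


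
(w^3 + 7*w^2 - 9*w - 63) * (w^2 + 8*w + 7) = w^5 + 15*w^4 + 54*w^3 - 86*w^2 - 567*w - 441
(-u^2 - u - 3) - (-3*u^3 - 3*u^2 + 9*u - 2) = 3*u^3 + 2*u^2 - 10*u - 1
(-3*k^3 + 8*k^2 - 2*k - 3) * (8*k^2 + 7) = -24*k^5 + 64*k^4 - 37*k^3 + 32*k^2 - 14*k - 21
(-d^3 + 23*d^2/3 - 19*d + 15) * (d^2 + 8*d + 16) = -d^5 - d^4/3 + 79*d^3/3 - 43*d^2/3 - 184*d + 240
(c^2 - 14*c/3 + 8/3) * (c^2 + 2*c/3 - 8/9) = c^4 - 4*c^3 - 4*c^2/3 + 160*c/27 - 64/27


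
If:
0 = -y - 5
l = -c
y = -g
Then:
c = -l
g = 5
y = -5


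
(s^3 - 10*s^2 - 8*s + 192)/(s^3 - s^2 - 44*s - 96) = (s - 6)/(s + 3)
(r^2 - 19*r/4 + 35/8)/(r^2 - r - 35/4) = (4*r - 5)/(2*(2*r + 5))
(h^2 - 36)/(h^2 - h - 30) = (h + 6)/(h + 5)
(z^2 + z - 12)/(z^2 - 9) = (z + 4)/(z + 3)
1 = 1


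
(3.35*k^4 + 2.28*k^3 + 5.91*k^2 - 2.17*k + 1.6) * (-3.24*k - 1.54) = -10.854*k^5 - 12.5462*k^4 - 22.6596*k^3 - 2.0706*k^2 - 1.8422*k - 2.464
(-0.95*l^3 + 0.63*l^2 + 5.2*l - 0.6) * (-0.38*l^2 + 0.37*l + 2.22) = 0.361*l^5 - 0.5909*l^4 - 3.8519*l^3 + 3.5506*l^2 + 11.322*l - 1.332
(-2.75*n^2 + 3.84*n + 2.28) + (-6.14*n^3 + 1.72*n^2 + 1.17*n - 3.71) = -6.14*n^3 - 1.03*n^2 + 5.01*n - 1.43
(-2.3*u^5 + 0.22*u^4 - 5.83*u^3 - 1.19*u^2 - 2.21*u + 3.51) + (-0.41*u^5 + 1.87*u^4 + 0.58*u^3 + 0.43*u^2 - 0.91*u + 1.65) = -2.71*u^5 + 2.09*u^4 - 5.25*u^3 - 0.76*u^2 - 3.12*u + 5.16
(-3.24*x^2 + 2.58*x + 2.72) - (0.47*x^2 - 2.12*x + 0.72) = -3.71*x^2 + 4.7*x + 2.0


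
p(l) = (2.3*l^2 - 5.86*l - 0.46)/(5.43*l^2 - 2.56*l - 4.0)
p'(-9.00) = 0.01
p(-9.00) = 0.52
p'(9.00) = 0.01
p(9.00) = 0.32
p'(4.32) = 0.06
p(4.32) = 0.20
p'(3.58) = 0.10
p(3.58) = 0.14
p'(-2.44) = 0.18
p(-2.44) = 0.80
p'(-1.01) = 3.66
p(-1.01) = 1.89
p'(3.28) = 0.12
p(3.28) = 0.11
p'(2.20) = 0.43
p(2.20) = -0.13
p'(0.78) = 3.80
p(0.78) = 1.35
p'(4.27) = 0.06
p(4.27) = 0.20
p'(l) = (2.56 - 10.86*l)*(2.3*l^2 - 5.86*l - 0.46)/(5.43*l^2 - 2.56*l - 4.0)^2 + (4.6*l - 5.86)/(5.43*l^2 - 2.56*l - 4.0) = (25.9318*l^2 - 13.4044*l + 22.2624)/(29.4849*l^4 - 27.8016*l^3 - 36.8864*l^2 + 20.48*l + 16.0)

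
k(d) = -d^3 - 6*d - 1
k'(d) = -3*d^2 - 6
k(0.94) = -7.47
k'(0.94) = -8.65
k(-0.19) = 0.15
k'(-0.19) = -6.11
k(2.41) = -29.46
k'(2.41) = -23.42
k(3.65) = -71.53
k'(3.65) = -45.97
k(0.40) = -3.46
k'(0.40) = -6.48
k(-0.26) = 0.58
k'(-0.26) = -6.20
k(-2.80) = 37.75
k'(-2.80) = -29.52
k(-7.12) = 402.66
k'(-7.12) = -158.08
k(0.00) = -1.00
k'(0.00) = -6.00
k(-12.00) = 1799.00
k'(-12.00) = -438.00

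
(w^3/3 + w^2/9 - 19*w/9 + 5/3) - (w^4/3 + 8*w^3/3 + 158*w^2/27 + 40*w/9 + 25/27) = -w^4/3 - 7*w^3/3 - 155*w^2/27 - 59*w/9 + 20/27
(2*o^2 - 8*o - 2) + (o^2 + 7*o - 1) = 3*o^2 - o - 3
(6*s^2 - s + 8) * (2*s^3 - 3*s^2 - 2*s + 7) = 12*s^5 - 20*s^4 + 7*s^3 + 20*s^2 - 23*s + 56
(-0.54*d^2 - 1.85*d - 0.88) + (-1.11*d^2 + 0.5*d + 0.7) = -1.65*d^2 - 1.35*d - 0.18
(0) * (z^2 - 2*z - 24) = 0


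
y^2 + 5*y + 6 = (y + 2)*(y + 3)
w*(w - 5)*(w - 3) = w^3 - 8*w^2 + 15*w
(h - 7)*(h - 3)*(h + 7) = h^3 - 3*h^2 - 49*h + 147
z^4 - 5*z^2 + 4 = (z - 2)*(z - 1)*(z + 1)*(z + 2)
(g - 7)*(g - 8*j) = g^2 - 8*g*j - 7*g + 56*j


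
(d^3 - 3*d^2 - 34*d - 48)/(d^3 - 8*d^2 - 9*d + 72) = (d + 2)/(d - 3)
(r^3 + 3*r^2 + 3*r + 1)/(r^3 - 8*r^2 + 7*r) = (r^3 + 3*r^2 + 3*r + 1)/(r*(r^2 - 8*r + 7))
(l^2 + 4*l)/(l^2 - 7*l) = (l + 4)/(l - 7)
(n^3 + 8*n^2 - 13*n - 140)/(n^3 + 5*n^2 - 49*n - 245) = (n - 4)/(n - 7)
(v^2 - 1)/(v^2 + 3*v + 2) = (v - 1)/(v + 2)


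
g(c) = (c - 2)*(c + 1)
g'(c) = 2*c - 1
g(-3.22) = 11.59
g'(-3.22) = -7.44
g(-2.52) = 6.87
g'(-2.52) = -6.04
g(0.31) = -2.21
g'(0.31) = -0.38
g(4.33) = 12.42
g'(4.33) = 7.66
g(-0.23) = -1.72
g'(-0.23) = -1.46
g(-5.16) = 29.79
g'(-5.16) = -11.32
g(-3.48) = 13.59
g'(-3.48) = -7.96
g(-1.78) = 2.95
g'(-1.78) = -4.56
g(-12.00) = 154.00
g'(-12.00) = -25.00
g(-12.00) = 154.00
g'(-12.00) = -25.00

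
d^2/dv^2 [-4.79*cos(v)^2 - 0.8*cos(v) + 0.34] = 0.8*cos(v) + 9.58*cos(2*v)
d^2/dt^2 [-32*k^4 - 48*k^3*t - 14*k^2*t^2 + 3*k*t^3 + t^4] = -28*k^2 + 18*k*t + 12*t^2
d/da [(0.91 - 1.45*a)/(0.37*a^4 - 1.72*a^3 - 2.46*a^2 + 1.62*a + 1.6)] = (1.6095*a^4 - 6.3348*a^3 + 1.1286*a^2 + 4.4772*a - 3.7942)/(0.1369*a^8 - 1.2728*a^7 + 1.138*a^6 + 9.6612*a^5 + 1.6628*a^4 - 13.4744*a^3 - 5.2476*a^2 + 5.184*a + 2.56)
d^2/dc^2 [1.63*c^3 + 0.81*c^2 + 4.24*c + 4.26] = 9.78*c + 1.62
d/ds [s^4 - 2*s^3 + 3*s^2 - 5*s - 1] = 4*s^3 - 6*s^2 + 6*s - 5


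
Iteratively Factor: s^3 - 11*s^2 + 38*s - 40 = (s - 5)*(s^2 - 6*s + 8) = (s - 5)*(s - 2)*(s - 4)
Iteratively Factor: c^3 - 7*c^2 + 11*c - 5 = (c - 5)*(c^2 - 2*c + 1) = (c - 5)*(c - 1)*(c - 1)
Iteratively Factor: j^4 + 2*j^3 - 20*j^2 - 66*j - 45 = (j + 3)*(j^3 - j^2 - 17*j - 15) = (j - 5)*(j + 3)*(j^2 + 4*j + 3) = (j - 5)*(j + 3)^2*(j + 1)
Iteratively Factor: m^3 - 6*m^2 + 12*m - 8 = (m - 2)*(m^2 - 4*m + 4) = (m - 2)^2*(m - 2)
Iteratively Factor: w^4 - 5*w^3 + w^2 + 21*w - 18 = (w + 2)*(w^3 - 7*w^2 + 15*w - 9) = (w - 1)*(w + 2)*(w^2 - 6*w + 9) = (w - 3)*(w - 1)*(w + 2)*(w - 3)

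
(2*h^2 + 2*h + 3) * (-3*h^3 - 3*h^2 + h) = -6*h^5 - 12*h^4 - 13*h^3 - 7*h^2 + 3*h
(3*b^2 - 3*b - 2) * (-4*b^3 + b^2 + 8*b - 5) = -12*b^5 + 15*b^4 + 29*b^3 - 41*b^2 - b + 10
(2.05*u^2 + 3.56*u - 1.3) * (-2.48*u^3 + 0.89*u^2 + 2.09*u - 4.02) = -5.084*u^5 - 7.0043*u^4 + 10.6769*u^3 - 1.9576*u^2 - 17.0282*u + 5.226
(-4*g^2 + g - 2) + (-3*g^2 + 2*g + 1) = -7*g^2 + 3*g - 1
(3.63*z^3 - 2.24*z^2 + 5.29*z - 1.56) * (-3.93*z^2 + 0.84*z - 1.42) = -14.2659*z^5 + 11.8524*z^4 - 27.8259*z^3 + 13.7552*z^2 - 8.8222*z + 2.2152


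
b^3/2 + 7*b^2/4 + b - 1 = (b/2 + 1)*(b - 1/2)*(b + 2)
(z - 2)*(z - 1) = z^2 - 3*z + 2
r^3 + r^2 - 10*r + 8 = (r - 2)*(r - 1)*(r + 4)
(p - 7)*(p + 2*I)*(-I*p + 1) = -I*p^3 + 3*p^2 + 7*I*p^2 - 21*p + 2*I*p - 14*I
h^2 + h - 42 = (h - 6)*(h + 7)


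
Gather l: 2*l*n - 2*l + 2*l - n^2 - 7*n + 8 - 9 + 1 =2*l*n - n^2 - 7*n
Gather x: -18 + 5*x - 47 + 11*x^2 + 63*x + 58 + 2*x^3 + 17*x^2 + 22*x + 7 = 2*x^3 + 28*x^2 + 90*x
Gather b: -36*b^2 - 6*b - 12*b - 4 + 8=-36*b^2 - 18*b + 4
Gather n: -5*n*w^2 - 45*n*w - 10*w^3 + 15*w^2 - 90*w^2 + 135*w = n*(-5*w^2 - 45*w) - 10*w^3 - 75*w^2 + 135*w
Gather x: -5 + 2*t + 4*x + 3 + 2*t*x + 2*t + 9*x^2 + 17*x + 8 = 4*t + 9*x^2 + x*(2*t + 21) + 6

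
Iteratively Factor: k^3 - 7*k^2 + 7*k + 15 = (k - 5)*(k^2 - 2*k - 3) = (k - 5)*(k - 3)*(k + 1)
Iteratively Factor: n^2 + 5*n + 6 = (n + 2)*(n + 3)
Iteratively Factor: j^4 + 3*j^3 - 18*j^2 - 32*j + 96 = (j - 3)*(j^3 + 6*j^2 - 32) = (j - 3)*(j + 4)*(j^2 + 2*j - 8) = (j - 3)*(j + 4)^2*(j - 2)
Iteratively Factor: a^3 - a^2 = (a)*(a^2 - a) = a*(a - 1)*(a)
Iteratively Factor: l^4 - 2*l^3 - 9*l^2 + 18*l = (l)*(l^3 - 2*l^2 - 9*l + 18) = l*(l - 3)*(l^2 + l - 6) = l*(l - 3)*(l + 3)*(l - 2)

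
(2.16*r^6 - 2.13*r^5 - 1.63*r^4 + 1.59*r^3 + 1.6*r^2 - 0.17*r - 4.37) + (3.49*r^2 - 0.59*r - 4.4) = 2.16*r^6 - 2.13*r^5 - 1.63*r^4 + 1.59*r^3 + 5.09*r^2 - 0.76*r - 8.77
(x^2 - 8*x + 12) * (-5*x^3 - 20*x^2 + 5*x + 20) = -5*x^5 + 20*x^4 + 105*x^3 - 260*x^2 - 100*x + 240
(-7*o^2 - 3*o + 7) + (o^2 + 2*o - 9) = -6*o^2 - o - 2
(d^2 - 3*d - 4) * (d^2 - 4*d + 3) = d^4 - 7*d^3 + 11*d^2 + 7*d - 12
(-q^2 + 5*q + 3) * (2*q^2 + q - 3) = -2*q^4 + 9*q^3 + 14*q^2 - 12*q - 9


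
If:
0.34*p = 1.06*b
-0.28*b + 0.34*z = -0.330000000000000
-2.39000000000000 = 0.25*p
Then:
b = -3.07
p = -9.56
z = -3.50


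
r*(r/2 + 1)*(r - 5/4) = r^3/2 + 3*r^2/8 - 5*r/4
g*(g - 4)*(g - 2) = g^3 - 6*g^2 + 8*g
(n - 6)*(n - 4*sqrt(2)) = n^2 - 6*n - 4*sqrt(2)*n + 24*sqrt(2)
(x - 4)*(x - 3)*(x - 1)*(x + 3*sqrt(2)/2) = x^4 - 8*x^3 + 3*sqrt(2)*x^3/2 - 12*sqrt(2)*x^2 + 19*x^2 - 12*x + 57*sqrt(2)*x/2 - 18*sqrt(2)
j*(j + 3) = j^2 + 3*j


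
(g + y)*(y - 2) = g*y - 2*g + y^2 - 2*y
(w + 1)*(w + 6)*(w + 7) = w^3 + 14*w^2 + 55*w + 42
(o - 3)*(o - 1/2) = o^2 - 7*o/2 + 3/2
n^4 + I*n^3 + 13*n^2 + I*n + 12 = (n - 3*I)*(n - I)*(n + I)*(n + 4*I)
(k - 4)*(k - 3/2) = k^2 - 11*k/2 + 6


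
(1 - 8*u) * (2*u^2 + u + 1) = -16*u^3 - 6*u^2 - 7*u + 1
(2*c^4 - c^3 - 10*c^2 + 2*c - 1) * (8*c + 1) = 16*c^5 - 6*c^4 - 81*c^3 + 6*c^2 - 6*c - 1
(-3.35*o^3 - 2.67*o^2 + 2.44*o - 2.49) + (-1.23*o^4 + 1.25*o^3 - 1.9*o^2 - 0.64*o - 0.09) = -1.23*o^4 - 2.1*o^3 - 4.57*o^2 + 1.8*o - 2.58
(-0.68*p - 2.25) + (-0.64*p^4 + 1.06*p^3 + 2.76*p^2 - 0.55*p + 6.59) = -0.64*p^4 + 1.06*p^3 + 2.76*p^2 - 1.23*p + 4.34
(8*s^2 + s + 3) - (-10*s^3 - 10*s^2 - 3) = 10*s^3 + 18*s^2 + s + 6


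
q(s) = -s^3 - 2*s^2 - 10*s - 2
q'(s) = -3*s^2 - 4*s - 10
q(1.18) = -18.23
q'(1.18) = -18.90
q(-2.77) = 31.61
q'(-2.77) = -21.94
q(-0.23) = 0.21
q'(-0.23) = -9.24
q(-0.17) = -0.35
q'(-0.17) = -9.41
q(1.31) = -20.78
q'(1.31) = -20.39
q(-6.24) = 225.50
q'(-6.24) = -101.85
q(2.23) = -45.34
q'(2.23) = -33.84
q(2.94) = -74.10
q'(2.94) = -47.69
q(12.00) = -2138.00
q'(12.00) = -490.00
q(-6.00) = 202.00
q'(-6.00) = -94.00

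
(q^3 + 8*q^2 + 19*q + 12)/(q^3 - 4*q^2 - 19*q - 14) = (q^2 + 7*q + 12)/(q^2 - 5*q - 14)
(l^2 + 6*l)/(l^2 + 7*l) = (l + 6)/(l + 7)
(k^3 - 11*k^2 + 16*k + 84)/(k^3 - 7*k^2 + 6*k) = (k^2 - 5*k - 14)/(k*(k - 1))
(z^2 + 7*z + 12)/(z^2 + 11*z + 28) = (z + 3)/(z + 7)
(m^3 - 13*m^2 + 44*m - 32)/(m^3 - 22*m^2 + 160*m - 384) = (m^2 - 5*m + 4)/(m^2 - 14*m + 48)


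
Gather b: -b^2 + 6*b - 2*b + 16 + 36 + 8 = -b^2 + 4*b + 60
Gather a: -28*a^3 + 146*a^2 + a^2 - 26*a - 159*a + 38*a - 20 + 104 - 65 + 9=-28*a^3 + 147*a^2 - 147*a + 28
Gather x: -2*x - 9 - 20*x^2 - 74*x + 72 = -20*x^2 - 76*x + 63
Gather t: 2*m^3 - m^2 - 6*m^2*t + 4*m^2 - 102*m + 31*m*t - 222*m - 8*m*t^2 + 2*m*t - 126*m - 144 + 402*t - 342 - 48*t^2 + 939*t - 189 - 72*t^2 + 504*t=2*m^3 + 3*m^2 - 450*m + t^2*(-8*m - 120) + t*(-6*m^2 + 33*m + 1845) - 675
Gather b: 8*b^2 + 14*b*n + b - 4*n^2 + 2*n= 8*b^2 + b*(14*n + 1) - 4*n^2 + 2*n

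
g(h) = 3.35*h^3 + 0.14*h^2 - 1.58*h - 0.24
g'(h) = 10.05*h^2 + 0.28*h - 1.58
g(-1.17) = -3.57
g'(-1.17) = 11.85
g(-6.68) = -982.00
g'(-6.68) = 445.00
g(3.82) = 182.51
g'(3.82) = 146.14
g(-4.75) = -348.60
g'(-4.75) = 223.84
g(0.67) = -0.23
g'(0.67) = 3.12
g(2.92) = 79.75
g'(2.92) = 84.93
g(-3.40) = -124.92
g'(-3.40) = 113.65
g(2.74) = 65.39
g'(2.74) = 74.64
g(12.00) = 5789.76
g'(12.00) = 1448.98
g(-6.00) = -709.32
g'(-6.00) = 358.54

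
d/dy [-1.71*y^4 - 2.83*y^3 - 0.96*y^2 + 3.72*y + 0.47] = -6.84*y^3 - 8.49*y^2 - 1.92*y + 3.72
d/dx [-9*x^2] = -18*x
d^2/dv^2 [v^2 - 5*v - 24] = 2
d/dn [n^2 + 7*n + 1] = 2*n + 7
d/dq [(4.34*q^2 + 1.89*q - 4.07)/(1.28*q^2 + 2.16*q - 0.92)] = (6.9552*q^2 + 2.4336*q + 7.0524)/(1.6384*q^4 + 5.5296*q^3 + 2.3104*q^2 - 3.9744*q + 0.8464)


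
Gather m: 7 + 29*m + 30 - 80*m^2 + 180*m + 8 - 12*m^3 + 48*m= -12*m^3 - 80*m^2 + 257*m + 45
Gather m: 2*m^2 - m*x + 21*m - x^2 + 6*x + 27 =2*m^2 + m*(21 - x) - x^2 + 6*x + 27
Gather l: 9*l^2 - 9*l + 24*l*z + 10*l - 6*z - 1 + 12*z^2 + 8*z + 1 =9*l^2 + l*(24*z + 1) + 12*z^2 + 2*z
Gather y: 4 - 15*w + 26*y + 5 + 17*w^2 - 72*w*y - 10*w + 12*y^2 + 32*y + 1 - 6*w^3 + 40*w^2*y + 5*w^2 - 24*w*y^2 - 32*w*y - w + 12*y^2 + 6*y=-6*w^3 + 22*w^2 - 26*w + y^2*(24 - 24*w) + y*(40*w^2 - 104*w + 64) + 10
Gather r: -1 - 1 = -2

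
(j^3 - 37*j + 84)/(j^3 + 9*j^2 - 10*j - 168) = (j - 3)/(j + 6)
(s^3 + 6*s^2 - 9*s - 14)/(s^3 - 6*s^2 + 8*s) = (s^2 + 8*s + 7)/(s*(s - 4))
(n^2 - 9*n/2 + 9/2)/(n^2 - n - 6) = (n - 3/2)/(n + 2)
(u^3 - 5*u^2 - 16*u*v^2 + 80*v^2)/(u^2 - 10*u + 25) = (u^2 - 16*v^2)/(u - 5)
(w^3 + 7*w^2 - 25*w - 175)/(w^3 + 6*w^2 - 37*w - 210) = (w - 5)/(w - 6)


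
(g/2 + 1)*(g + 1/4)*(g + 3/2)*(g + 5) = g^4/2 + 35*g^3/8 + 181*g^2/16 + 161*g/16 + 15/8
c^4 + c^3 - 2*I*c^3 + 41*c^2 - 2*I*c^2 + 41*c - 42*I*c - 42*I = (c + 1)*(c - 7*I)*(c - I)*(c + 6*I)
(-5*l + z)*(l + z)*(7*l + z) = -35*l^3 - 33*l^2*z + 3*l*z^2 + z^3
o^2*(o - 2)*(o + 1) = o^4 - o^3 - 2*o^2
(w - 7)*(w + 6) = w^2 - w - 42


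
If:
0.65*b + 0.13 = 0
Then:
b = -0.20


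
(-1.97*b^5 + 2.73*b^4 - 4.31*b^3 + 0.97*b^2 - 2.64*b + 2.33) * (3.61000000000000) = -7.1117*b^5 + 9.8553*b^4 - 15.5591*b^3 + 3.5017*b^2 - 9.5304*b + 8.4113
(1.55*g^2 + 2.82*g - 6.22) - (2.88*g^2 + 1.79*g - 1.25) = -1.33*g^2 + 1.03*g - 4.97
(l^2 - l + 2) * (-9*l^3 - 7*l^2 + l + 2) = -9*l^5 + 2*l^4 - 10*l^3 - 13*l^2 + 4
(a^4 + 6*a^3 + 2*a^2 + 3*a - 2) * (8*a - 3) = 8*a^5 + 45*a^4 - 2*a^3 + 18*a^2 - 25*a + 6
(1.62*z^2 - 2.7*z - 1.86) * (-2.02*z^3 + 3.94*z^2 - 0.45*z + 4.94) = -3.2724*z^5 + 11.8368*z^4 - 7.6098*z^3 + 1.8894*z^2 - 12.501*z - 9.1884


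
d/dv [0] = 0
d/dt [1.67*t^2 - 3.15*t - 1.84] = 3.34*t - 3.15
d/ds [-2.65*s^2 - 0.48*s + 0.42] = -5.3*s - 0.48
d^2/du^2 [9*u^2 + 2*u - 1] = 18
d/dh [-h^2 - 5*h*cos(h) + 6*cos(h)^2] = 5*h*sin(h) - 2*h - 6*sin(2*h) - 5*cos(h)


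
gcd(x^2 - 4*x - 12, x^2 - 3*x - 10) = x + 2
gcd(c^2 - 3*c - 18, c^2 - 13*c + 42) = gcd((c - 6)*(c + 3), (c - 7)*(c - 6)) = c - 6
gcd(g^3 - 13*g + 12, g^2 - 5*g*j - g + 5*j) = g - 1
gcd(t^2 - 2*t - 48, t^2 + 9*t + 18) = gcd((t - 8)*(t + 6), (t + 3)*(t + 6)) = t + 6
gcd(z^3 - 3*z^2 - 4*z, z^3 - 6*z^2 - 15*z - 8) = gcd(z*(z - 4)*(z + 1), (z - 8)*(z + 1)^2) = z + 1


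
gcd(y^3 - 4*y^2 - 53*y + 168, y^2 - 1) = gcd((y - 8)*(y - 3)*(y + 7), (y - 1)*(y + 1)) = 1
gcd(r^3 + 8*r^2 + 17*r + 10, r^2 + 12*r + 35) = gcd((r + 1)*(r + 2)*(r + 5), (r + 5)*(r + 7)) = r + 5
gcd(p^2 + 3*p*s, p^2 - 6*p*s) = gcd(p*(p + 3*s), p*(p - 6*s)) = p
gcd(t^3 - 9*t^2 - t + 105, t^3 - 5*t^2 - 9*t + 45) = t^2 - 2*t - 15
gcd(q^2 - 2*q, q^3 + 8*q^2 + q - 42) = q - 2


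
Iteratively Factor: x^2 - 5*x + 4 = (x - 1)*(x - 4)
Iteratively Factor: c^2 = (c)*(c)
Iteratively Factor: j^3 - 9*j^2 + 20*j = (j - 5)*(j^2 - 4*j) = j*(j - 5)*(j - 4)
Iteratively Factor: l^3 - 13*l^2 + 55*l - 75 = (l - 5)*(l^2 - 8*l + 15) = (l - 5)*(l - 3)*(l - 5)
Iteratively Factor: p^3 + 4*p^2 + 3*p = (p + 1)*(p^2 + 3*p) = (p + 1)*(p + 3)*(p)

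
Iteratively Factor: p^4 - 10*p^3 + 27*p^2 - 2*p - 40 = (p - 4)*(p^3 - 6*p^2 + 3*p + 10) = (p - 4)*(p - 2)*(p^2 - 4*p - 5) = (p - 5)*(p - 4)*(p - 2)*(p + 1)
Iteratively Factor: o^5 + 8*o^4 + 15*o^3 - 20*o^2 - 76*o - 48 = (o + 2)*(o^4 + 6*o^3 + 3*o^2 - 26*o - 24) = (o + 2)*(o + 4)*(o^3 + 2*o^2 - 5*o - 6) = (o + 2)*(o + 3)*(o + 4)*(o^2 - o - 2) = (o + 1)*(o + 2)*(o + 3)*(o + 4)*(o - 2)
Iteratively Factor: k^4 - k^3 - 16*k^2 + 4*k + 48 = (k - 2)*(k^3 + k^2 - 14*k - 24) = (k - 2)*(k + 3)*(k^2 - 2*k - 8) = (k - 4)*(k - 2)*(k + 3)*(k + 2)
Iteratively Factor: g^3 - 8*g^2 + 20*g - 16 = (g - 2)*(g^2 - 6*g + 8) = (g - 2)^2*(g - 4)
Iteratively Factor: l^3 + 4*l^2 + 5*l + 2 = (l + 2)*(l^2 + 2*l + 1) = (l + 1)*(l + 2)*(l + 1)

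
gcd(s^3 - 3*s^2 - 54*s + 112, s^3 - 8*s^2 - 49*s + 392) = s^2 - s - 56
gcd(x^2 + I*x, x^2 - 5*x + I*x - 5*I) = x + I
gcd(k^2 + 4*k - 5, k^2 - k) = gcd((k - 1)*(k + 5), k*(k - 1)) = k - 1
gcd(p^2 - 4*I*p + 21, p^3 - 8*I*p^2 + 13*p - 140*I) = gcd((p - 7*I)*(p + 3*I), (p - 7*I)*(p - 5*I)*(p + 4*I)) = p - 7*I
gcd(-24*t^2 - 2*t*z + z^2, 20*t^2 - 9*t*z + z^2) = 1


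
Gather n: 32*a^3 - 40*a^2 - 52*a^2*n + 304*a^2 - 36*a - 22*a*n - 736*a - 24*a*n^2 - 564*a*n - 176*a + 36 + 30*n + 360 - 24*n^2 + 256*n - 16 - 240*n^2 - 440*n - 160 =32*a^3 + 264*a^2 - 948*a + n^2*(-24*a - 264) + n*(-52*a^2 - 586*a - 154) + 220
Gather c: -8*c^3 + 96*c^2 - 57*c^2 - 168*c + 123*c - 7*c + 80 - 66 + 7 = -8*c^3 + 39*c^2 - 52*c + 21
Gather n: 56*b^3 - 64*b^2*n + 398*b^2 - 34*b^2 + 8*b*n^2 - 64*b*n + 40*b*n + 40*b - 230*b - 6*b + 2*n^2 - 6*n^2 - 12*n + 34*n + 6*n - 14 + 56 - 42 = 56*b^3 + 364*b^2 - 196*b + n^2*(8*b - 4) + n*(-64*b^2 - 24*b + 28)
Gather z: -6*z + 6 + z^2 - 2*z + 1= z^2 - 8*z + 7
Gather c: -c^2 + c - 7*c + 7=-c^2 - 6*c + 7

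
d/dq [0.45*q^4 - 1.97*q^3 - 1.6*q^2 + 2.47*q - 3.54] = 1.8*q^3 - 5.91*q^2 - 3.2*q + 2.47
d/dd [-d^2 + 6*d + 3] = 6 - 2*d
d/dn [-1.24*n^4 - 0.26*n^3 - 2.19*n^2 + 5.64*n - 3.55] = -4.96*n^3 - 0.78*n^2 - 4.38*n + 5.64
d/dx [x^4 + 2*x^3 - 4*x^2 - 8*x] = 4*x^3 + 6*x^2 - 8*x - 8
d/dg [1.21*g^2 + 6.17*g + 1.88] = 2.42*g + 6.17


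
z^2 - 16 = (z - 4)*(z + 4)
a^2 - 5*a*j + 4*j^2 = (a - 4*j)*(a - j)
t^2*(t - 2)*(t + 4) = t^4 + 2*t^3 - 8*t^2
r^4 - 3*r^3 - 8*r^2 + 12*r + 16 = (r - 4)*(r - 2)*(r + 1)*(r + 2)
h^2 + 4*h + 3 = (h + 1)*(h + 3)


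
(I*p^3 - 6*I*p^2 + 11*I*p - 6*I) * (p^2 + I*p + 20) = I*p^5 - p^4 - 6*I*p^4 + 6*p^3 + 31*I*p^3 - 11*p^2 - 126*I*p^2 + 6*p + 220*I*p - 120*I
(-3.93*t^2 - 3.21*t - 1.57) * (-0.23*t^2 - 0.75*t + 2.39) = 0.9039*t^4 + 3.6858*t^3 - 6.6241*t^2 - 6.4944*t - 3.7523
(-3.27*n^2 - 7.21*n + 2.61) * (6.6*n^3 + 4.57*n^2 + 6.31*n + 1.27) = -21.582*n^5 - 62.5299*n^4 - 36.3574*n^3 - 37.7203*n^2 + 7.3124*n + 3.3147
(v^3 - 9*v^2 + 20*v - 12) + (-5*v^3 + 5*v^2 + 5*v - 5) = -4*v^3 - 4*v^2 + 25*v - 17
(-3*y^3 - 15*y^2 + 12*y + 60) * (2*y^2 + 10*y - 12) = -6*y^5 - 60*y^4 - 90*y^3 + 420*y^2 + 456*y - 720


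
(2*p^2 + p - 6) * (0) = 0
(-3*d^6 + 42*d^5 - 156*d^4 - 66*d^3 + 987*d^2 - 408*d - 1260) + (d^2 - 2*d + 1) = -3*d^6 + 42*d^5 - 156*d^4 - 66*d^3 + 988*d^2 - 410*d - 1259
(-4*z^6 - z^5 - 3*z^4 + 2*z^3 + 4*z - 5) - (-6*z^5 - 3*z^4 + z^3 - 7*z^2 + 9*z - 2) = -4*z^6 + 5*z^5 + z^3 + 7*z^2 - 5*z - 3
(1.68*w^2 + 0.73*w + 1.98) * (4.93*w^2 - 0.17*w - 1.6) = 8.2824*w^4 + 3.3133*w^3 + 6.9493*w^2 - 1.5046*w - 3.168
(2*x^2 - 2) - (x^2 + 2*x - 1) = x^2 - 2*x - 1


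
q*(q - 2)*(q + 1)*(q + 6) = q^4 + 5*q^3 - 8*q^2 - 12*q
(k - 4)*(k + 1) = k^2 - 3*k - 4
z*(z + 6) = z^2 + 6*z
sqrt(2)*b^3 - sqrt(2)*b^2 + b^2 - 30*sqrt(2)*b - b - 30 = (b - 6)*(b + 5)*(sqrt(2)*b + 1)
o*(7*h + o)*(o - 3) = 7*h*o^2 - 21*h*o + o^3 - 3*o^2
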